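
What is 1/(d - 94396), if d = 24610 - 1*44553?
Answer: -1/114339 ≈ -8.7459e-6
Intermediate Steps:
d = -19943 (d = 24610 - 44553 = -19943)
1/(d - 94396) = 1/(-19943 - 94396) = 1/(-114339) = -1/114339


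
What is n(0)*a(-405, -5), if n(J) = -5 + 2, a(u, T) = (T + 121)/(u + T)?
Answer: 174/205 ≈ 0.84878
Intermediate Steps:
a(u, T) = (121 + T)/(T + u)
n(J) = -3
n(0)*a(-405, -5) = -3*(121 - 5)/(-5 - 405) = -3*116/(-410) = -(-3)*116/410 = -3*(-58/205) = 174/205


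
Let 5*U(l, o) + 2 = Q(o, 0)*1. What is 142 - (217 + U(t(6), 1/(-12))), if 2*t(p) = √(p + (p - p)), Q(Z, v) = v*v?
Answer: -373/5 ≈ -74.600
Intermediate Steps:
Q(Z, v) = v²
t(p) = √p/2 (t(p) = √(p + (p - p))/2 = √(p + 0)/2 = √p/2)
U(l, o) = -⅖ (U(l, o) = -⅖ + (0²*1)/5 = -⅖ + (0*1)/5 = -⅖ + (⅕)*0 = -⅖ + 0 = -⅖)
142 - (217 + U(t(6), 1/(-12))) = 142 - (217 - ⅖) = 142 - 1*1083/5 = 142 - 1083/5 = -373/5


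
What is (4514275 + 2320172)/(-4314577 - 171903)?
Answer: -6834447/4486480 ≈ -1.5233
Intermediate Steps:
(4514275 + 2320172)/(-4314577 - 171903) = 6834447/(-4486480) = 6834447*(-1/4486480) = -6834447/4486480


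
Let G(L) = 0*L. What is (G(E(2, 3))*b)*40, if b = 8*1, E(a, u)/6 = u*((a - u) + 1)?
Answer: 0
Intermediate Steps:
E(a, u) = 6*u*(1 + a - u) (E(a, u) = 6*(u*((a - u) + 1)) = 6*(u*(1 + a - u)) = 6*u*(1 + a - u))
G(L) = 0
b = 8
(G(E(2, 3))*b)*40 = (0*8)*40 = 0*40 = 0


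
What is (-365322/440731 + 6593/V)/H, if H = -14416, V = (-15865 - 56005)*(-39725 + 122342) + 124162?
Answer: 2169124064159699/37724748796154708288 ≈ 5.7499e-5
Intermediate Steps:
V = -5937559628 (V = -71870*82617 + 124162 = -5937683790 + 124162 = -5937559628)
(-365322/440731 + 6593/V)/H = (-365322/440731 + 6593/(-5937559628))/(-14416) = (-365322*1/440731 + 6593*(-1/5937559628))*(-1/14416) = (-365322/440731 - 6593/5937559628)*(-1/14416) = -2169124064159699/2616866592408068*(-1/14416) = 2169124064159699/37724748796154708288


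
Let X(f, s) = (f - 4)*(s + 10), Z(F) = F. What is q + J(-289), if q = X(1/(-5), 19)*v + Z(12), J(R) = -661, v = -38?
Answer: 19897/5 ≈ 3979.4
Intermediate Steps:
X(f, s) = (-4 + f)*(10 + s)
q = 23202/5 (q = (-40 - 4*19 + 10/(-5) + 19/(-5))*(-38) + 12 = (-40 - 76 + 10*(-1/5) - 1/5*19)*(-38) + 12 = (-40 - 76 - 2 - 19/5)*(-38) + 12 = -609/5*(-38) + 12 = 23142/5 + 12 = 23202/5 ≈ 4640.4)
q + J(-289) = 23202/5 - 661 = 19897/5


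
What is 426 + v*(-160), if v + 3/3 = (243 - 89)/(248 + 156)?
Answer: 53026/101 ≈ 525.01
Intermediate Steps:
v = -125/202 (v = -1 + (243 - 89)/(248 + 156) = -1 + 154/404 = -1 + 154*(1/404) = -1 + 77/202 = -125/202 ≈ -0.61881)
426 + v*(-160) = 426 - 125/202*(-160) = 426 + 10000/101 = 53026/101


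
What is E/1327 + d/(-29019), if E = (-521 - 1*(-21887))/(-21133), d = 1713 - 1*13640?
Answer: 333854697203/813794065329 ≈ 0.41024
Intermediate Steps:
d = -11927 (d = 1713 - 13640 = -11927)
E = -21366/21133 (E = (-521 + 21887)*(-1/21133) = 21366*(-1/21133) = -21366/21133 ≈ -1.0110)
E/1327 + d/(-29019) = -21366/21133/1327 - 11927/(-29019) = -21366/21133*1/1327 - 11927*(-1/29019) = -21366/28043491 + 11927/29019 = 333854697203/813794065329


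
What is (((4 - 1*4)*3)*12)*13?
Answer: 0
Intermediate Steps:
(((4 - 1*4)*3)*12)*13 = (((4 - 4)*3)*12)*13 = ((0*3)*12)*13 = (0*12)*13 = 0*13 = 0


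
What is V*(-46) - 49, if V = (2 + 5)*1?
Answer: -371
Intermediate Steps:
V = 7 (V = 7*1 = 7)
V*(-46) - 49 = 7*(-46) - 49 = -322 - 49 = -371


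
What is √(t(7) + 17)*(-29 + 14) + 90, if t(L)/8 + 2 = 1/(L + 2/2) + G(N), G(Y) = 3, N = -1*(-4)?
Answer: 90 - 15*√26 ≈ 13.515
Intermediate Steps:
N = 4
t(L) = 8 + 8/(1 + L) (t(L) = -16 + 8*(1/(L + 2/2) + 3) = -16 + 8*(1/(L + 2*(½)) + 3) = -16 + 8*(1/(L + 1) + 3) = -16 + 8*(1/(1 + L) + 3) = -16 + 8*(3 + 1/(1 + L)) = -16 + (24 + 8/(1 + L)) = 8 + 8/(1 + L))
√(t(7) + 17)*(-29 + 14) + 90 = √(8*(2 + 7)/(1 + 7) + 17)*(-29 + 14) + 90 = √(8*9/8 + 17)*(-15) + 90 = √(8*(⅛)*9 + 17)*(-15) + 90 = √(9 + 17)*(-15) + 90 = √26*(-15) + 90 = -15*√26 + 90 = 90 - 15*√26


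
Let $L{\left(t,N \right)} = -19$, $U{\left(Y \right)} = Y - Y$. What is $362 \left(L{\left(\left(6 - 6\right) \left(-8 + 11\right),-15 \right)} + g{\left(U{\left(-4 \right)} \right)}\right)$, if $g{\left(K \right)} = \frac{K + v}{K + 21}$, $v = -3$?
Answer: $- \frac{48508}{7} \approx -6929.7$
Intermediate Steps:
$U{\left(Y \right)} = 0$
$g{\left(K \right)} = \frac{-3 + K}{21 + K}$ ($g{\left(K \right)} = \frac{K - 3}{K + 21} = \frac{-3 + K}{21 + K}$)
$362 \left(L{\left(\left(6 - 6\right) \left(-8 + 11\right),-15 \right)} + g{\left(U{\left(-4 \right)} \right)}\right) = 362 \left(-19 + \frac{-3 + 0}{21 + 0}\right) = 362 \left(-19 + \frac{1}{21} \left(-3\right)\right) = 362 \left(-19 - \frac{1}{7}\right) = 362 \left(- \frac{134}{7}\right) = - \frac{48508}{7}$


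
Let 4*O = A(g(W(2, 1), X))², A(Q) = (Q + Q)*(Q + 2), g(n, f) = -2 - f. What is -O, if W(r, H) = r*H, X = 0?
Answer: 0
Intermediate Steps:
W(r, H) = H*r
A(Q) = 2*Q*(2 + Q) (A(Q) = (2*Q)*(2 + Q) = 2*Q*(2 + Q))
O = 0 (O = (2*(-2 - 1*0)*(2 + (-2 - 1*0)))²/4 = (2*(-2 + 0)*(2 + (-2 + 0)))²/4 = (2*(-2)*(2 - 2))²/4 = (2*(-2)*0)²/4 = (¼)*0² = (¼)*0 = 0)
-O = -1*0 = 0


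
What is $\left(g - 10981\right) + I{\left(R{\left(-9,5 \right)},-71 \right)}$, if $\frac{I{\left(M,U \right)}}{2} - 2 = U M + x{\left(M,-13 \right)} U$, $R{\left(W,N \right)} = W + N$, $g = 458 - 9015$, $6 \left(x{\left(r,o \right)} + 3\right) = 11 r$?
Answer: $- \frac{52496}{3} \approx -17499.0$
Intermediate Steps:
$x{\left(r,o \right)} = -3 + \frac{11 r}{6}$
$g = -8557$
$R{\left(W,N \right)} = N + W$
$I{\left(M,U \right)} = 4 + 2 M U + 2 U \left(-3 + \frac{11 M}{6}\right)$ ($I{\left(M,U \right)} = 4 + 2 \left(U M + \left(-3 + \frac{11 M}{6}\right) U\right) = 4 + 2 \left(M U + U \left(-3 + \frac{11 M}{6}\right)\right) = 4 + \left(2 M U + 2 U \left(-3 + \frac{11 M}{6}\right)\right) = 4 + 2 M U + 2 U \left(-3 + \frac{11 M}{6}\right)$)
$\left(g - 10981\right) + I{\left(R{\left(-9,5 \right)},-71 \right)} = \left(-8557 - 10981\right) + \left(4 - -426 + \frac{17}{3} \left(5 - 9\right) \left(-71\right)\right) = -19538 + \left(4 + 426 + \frac{17}{3} \left(-4\right) \left(-71\right)\right) = -19538 + \left(4 + 426 + \frac{4828}{3}\right) = -19538 + \frac{6118}{3} = - \frac{52496}{3}$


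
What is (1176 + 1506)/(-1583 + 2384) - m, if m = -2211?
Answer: 197077/89 ≈ 2214.3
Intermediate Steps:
(1176 + 1506)/(-1583 + 2384) - m = (1176 + 1506)/(-1583 + 2384) - 1*(-2211) = 2682/801 + 2211 = 2682*(1/801) + 2211 = 298/89 + 2211 = 197077/89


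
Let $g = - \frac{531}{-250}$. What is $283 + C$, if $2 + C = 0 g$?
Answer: $281$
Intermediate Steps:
$g = \frac{531}{250}$ ($g = \left(-531\right) \left(- \frac{1}{250}\right) = \frac{531}{250} \approx 2.124$)
$C = -2$ ($C = -2 + 0 \cdot \frac{531}{250} = -2 + 0 = -2$)
$283 + C = 283 - 2 = 281$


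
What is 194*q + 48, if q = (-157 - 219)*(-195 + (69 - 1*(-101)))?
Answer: 1823648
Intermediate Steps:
q = 9400 (q = -376*(-195 + (69 + 101)) = -376*(-195 + 170) = -376*(-25) = 9400)
194*q + 48 = 194*9400 + 48 = 1823600 + 48 = 1823648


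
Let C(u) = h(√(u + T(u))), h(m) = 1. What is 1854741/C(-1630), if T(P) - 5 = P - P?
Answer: 1854741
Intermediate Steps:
T(P) = 5 (T(P) = 5 + (P - P) = 5 + 0 = 5)
C(u) = 1
1854741/C(-1630) = 1854741/1 = 1854741*1 = 1854741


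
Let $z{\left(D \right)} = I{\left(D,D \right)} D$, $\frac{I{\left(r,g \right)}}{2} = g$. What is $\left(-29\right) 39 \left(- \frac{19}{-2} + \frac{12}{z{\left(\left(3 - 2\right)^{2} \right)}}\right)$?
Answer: $- \frac{35061}{2} \approx -17531.0$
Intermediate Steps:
$I{\left(r,g \right)} = 2 g$
$z{\left(D \right)} = 2 D^{2}$ ($z{\left(D \right)} = 2 D D = 2 D^{2}$)
$\left(-29\right) 39 \left(- \frac{19}{-2} + \frac{12}{z{\left(\left(3 - 2\right)^{2} \right)}}\right) = \left(-29\right) 39 \left(- \frac{19}{-2} + \frac{12}{2 \left(\left(3 - 2\right)^{2}\right)^{2}}\right) = - 1131 \left(\left(-19\right) \left(- \frac{1}{2}\right) + \frac{12}{2 \left(1^{2}\right)^{2}}\right) = - 1131 \left(\frac{19}{2} + \frac{12}{2 \cdot 1^{2}}\right) = - 1131 \left(\frac{19}{2} + \frac{12}{2 \cdot 1}\right) = - 1131 \left(\frac{19}{2} + \frac{12}{2}\right) = - 1131 \left(\frac{19}{2} + 12 \cdot \frac{1}{2}\right) = - 1131 \left(\frac{19}{2} + 6\right) = \left(-1131\right) \frac{31}{2} = - \frac{35061}{2}$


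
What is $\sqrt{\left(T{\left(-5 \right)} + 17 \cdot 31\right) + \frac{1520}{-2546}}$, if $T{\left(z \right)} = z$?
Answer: $\frac{\sqrt{2340578}}{67} \approx 22.834$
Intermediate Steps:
$\sqrt{\left(T{\left(-5 \right)} + 17 \cdot 31\right) + \frac{1520}{-2546}} = \sqrt{\left(-5 + 17 \cdot 31\right) + \frac{1520}{-2546}} = \sqrt{\left(-5 + 527\right) + 1520 \left(- \frac{1}{2546}\right)} = \sqrt{522 - \frac{40}{67}} = \sqrt{\frac{34934}{67}} = \frac{\sqrt{2340578}}{67}$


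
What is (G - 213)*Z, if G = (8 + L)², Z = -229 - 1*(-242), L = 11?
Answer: 1924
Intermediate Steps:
Z = 13 (Z = -229 + 242 = 13)
G = 361 (G = (8 + 11)² = 19² = 361)
(G - 213)*Z = (361 - 213)*13 = 148*13 = 1924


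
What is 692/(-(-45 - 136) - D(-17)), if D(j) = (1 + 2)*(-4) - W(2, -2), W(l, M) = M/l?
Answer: 173/48 ≈ 3.6042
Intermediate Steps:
D(j) = -11 (D(j) = (1 + 2)*(-4) - (-2)/2 = 3*(-4) - (-2)/2 = -12 - 1*(-1) = -12 + 1 = -11)
692/(-(-45 - 136) - D(-17)) = 692/(-(-45 - 136) - 1*(-11)) = 692/(-1*(-181) + 11) = 692/(181 + 11) = 692/192 = 692*(1/192) = 173/48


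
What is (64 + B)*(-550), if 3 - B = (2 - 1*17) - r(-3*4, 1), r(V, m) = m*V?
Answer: -38500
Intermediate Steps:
r(V, m) = V*m
B = 6 (B = 3 - ((2 - 1*17) - (-3*4)) = 3 - ((2 - 17) - (-12)) = 3 - (-15 - 1*(-12)) = 3 - (-15 + 12) = 3 - 1*(-3) = 3 + 3 = 6)
(64 + B)*(-550) = (64 + 6)*(-550) = 70*(-550) = -38500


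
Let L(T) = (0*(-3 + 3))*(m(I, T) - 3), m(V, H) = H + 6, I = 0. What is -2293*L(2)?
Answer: 0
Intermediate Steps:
m(V, H) = 6 + H
L(T) = 0 (L(T) = (0*(-3 + 3))*((6 + T) - 3) = (0*0)*(3 + T) = 0*(3 + T) = 0)
-2293*L(2) = -2293*0 = 0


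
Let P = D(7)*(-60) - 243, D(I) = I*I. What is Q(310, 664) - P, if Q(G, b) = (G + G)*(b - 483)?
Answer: 115403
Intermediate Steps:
Q(G, b) = 2*G*(-483 + b) (Q(G, b) = (2*G)*(-483 + b) = 2*G*(-483 + b))
D(I) = I**2
P = -3183 (P = 7**2*(-60) - 243 = 49*(-60) - 243 = -2940 - 243 = -3183)
Q(310, 664) - P = 2*310*(-483 + 664) - 1*(-3183) = 2*310*181 + 3183 = 112220 + 3183 = 115403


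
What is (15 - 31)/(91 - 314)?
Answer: 16/223 ≈ 0.071749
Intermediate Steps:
(15 - 31)/(91 - 314) = -16/(-223) = -16*(-1/223) = 16/223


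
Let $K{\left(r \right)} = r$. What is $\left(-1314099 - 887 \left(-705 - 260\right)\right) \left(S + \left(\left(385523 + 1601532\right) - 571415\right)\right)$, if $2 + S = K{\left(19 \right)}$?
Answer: $-648574760608$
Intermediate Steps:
$S = 17$ ($S = -2 + 19 = 17$)
$\left(-1314099 - 887 \left(-705 - 260\right)\right) \left(S + \left(\left(385523 + 1601532\right) - 571415\right)\right) = \left(-1314099 - 887 \left(-705 - 260\right)\right) \left(17 + \left(\left(385523 + 1601532\right) - 571415\right)\right) = \left(-1314099 - -855955\right) \left(17 + \left(1987055 - 571415\right)\right) = \left(-1314099 + 855955\right) \left(17 + 1415640\right) = \left(-458144\right) 1415657 = -648574760608$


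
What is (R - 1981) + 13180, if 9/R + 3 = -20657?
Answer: 231371331/20660 ≈ 11199.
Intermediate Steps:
R = -9/20660 (R = 9/(-3 - 20657) = 9/(-20660) = 9*(-1/20660) = -9/20660 ≈ -0.00043562)
(R - 1981) + 13180 = (-9/20660 - 1981) + 13180 = -40927469/20660 + 13180 = 231371331/20660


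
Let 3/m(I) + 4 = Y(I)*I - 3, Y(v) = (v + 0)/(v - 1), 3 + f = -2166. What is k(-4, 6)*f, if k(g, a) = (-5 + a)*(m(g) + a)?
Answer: -210393/17 ≈ -12376.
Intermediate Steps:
f = -2169 (f = -3 - 2166 = -2169)
Y(v) = v/(-1 + v)
m(I) = 3/(-7 + I²/(-1 + I)) (m(I) = 3/(-4 + ((I/(-1 + I))*I - 3)) = 3/(-4 + (I²/(-1 + I) - 3)) = 3/(-4 + (-3 + I²/(-1 + I))) = 3/(-7 + I²/(-1 + I)))
k(g, a) = (-5 + a)*(a + 3*(-1 + g)/(7 + g² - 7*g)) (k(g, a) = (-5 + a)*(3*(-1 + g)/(7 + g² - 7*g) + a) = (-5 + a)*(a + 3*(-1 + g)/(7 + g² - 7*g)))
k(-4, 6)*f = ((15 - 15*(-4) + 3*6*(-1 - 4) + 6*(-5 + 6)*(7 + (-4)² - 7*(-4)))/(7 + (-4)² - 7*(-4)))*(-2169) = ((15 + 60 + 3*6*(-5) + 6*1*(7 + 16 + 28))/(7 + 16 + 28))*(-2169) = ((15 + 60 - 90 + 6*1*51)/51)*(-2169) = ((15 + 60 - 90 + 306)/51)*(-2169) = ((1/51)*291)*(-2169) = (97/17)*(-2169) = -210393/17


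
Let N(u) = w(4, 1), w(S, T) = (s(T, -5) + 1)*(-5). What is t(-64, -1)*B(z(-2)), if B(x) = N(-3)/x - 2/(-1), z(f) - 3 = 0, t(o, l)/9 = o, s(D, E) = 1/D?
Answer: 768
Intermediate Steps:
t(o, l) = 9*o
z(f) = 3 (z(f) = 3 + 0 = 3)
w(S, T) = -5 - 5/T (w(S, T) = (1/T + 1)*(-5) = (1 + 1/T)*(-5) = -5 - 5/T)
N(u) = -10 (N(u) = -5 - 5/1 = -5 - 5*1 = -5 - 5 = -10)
B(x) = 2 - 10/x (B(x) = -10/x - 2/(-1) = -10/x - 2*(-1) = -10/x + 2 = 2 - 10/x)
t(-64, -1)*B(z(-2)) = (9*(-64))*(2 - 10/3) = -576*(2 - 10*⅓) = -576*(2 - 10/3) = -576*(-4/3) = 768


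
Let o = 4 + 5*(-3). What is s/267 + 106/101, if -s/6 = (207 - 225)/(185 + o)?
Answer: 274192/260681 ≈ 1.0518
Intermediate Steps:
o = -11 (o = 4 - 15 = -11)
s = 18/29 (s = -6*(207 - 225)/(185 - 11) = -(-108)/174 = -6*(-3/29) = 18/29 ≈ 0.62069)
s/267 + 106/101 = (18/29)/267 + 106/101 = (18/29)*(1/267) + 106*(1/101) = 6/2581 + 106/101 = 274192/260681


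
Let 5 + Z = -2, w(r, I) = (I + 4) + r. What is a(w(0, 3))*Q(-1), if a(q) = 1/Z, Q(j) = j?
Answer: ⅐ ≈ 0.14286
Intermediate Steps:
w(r, I) = 4 + I + r (w(r, I) = (4 + I) + r = 4 + I + r)
Z = -7 (Z = -5 - 2 = -7)
a(q) = -⅐ (a(q) = 1/(-7) = -⅐)
a(w(0, 3))*Q(-1) = -⅐*(-1) = ⅐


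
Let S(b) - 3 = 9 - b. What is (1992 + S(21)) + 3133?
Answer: 5116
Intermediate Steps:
S(b) = 12 - b (S(b) = 3 + (9 - b) = 12 - b)
(1992 + S(21)) + 3133 = (1992 + (12 - 1*21)) + 3133 = (1992 + (12 - 21)) + 3133 = (1992 - 9) + 3133 = 1983 + 3133 = 5116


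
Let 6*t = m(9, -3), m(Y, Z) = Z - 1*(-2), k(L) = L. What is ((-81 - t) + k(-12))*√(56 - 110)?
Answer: -557*I*√6/2 ≈ -682.18*I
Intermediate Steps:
m(Y, Z) = 2 + Z (m(Y, Z) = Z + 2 = 2 + Z)
t = -⅙ (t = (2 - 3)/6 = (⅙)*(-1) = -⅙ ≈ -0.16667)
((-81 - t) + k(-12))*√(56 - 110) = ((-81 - 1*(-⅙)) - 12)*√(56 - 110) = ((-81 + ⅙) - 12)*√(-54) = (-485/6 - 12)*(3*I*√6) = -557*I*√6/2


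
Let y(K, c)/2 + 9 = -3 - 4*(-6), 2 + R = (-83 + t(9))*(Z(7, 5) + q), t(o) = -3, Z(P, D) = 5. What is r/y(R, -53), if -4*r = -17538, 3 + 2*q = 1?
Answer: 2923/16 ≈ 182.69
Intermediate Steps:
q = -1 (q = -3/2 + (½)*1 = -3/2 + ½ = -1)
R = -346 (R = -2 + (-83 - 3)*(5 - 1) = -2 - 86*4 = -2 - 344 = -346)
y(K, c) = 24 (y(K, c) = -18 + 2*(-3 - 4*(-6)) = -18 + 2*(-3 + 24) = -18 + 2*21 = -18 + 42 = 24)
r = 8769/2 (r = -¼*(-17538) = 8769/2 ≈ 4384.5)
r/y(R, -53) = (8769/2)/24 = (8769/2)*(1/24) = 2923/16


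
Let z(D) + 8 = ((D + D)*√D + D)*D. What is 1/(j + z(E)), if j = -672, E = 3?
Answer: -671/449269 - 18*√3/449269 ≈ -0.0015629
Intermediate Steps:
z(D) = -8 + D*(D + 2*D^(3/2)) (z(D) = -8 + ((D + D)*√D + D)*D = -8 + ((2*D)*√D + D)*D = -8 + (2*D^(3/2) + D)*D = -8 + (D + 2*D^(3/2))*D = -8 + D*(D + 2*D^(3/2)))
1/(j + z(E)) = 1/(-672 + (-8 + 3² + 2*3^(5/2))) = 1/(-672 + (-8 + 9 + 2*(9*√3))) = 1/(-672 + (-8 + 9 + 18*√3)) = 1/(-672 + (1 + 18*√3)) = 1/(-671 + 18*√3)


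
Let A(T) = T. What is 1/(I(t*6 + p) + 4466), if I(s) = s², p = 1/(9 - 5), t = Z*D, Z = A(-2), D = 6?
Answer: 16/153825 ≈ 0.00010401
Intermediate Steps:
Z = -2
t = -12 (t = -2*6 = -12)
p = ¼ (p = 1/4 = ¼ ≈ 0.25000)
1/(I(t*6 + p) + 4466) = 1/((-12*6 + ¼)² + 4466) = 1/((-72 + ¼)² + 4466) = 1/((-287/4)² + 4466) = 1/(82369/16 + 4466) = 1/(153825/16) = 16/153825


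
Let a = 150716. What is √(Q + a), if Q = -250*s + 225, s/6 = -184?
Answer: √426941 ≈ 653.41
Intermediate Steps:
s = -1104 (s = 6*(-184) = -1104)
Q = 276225 (Q = -250*(-1104) + 225 = 276000 + 225 = 276225)
√(Q + a) = √(276225 + 150716) = √426941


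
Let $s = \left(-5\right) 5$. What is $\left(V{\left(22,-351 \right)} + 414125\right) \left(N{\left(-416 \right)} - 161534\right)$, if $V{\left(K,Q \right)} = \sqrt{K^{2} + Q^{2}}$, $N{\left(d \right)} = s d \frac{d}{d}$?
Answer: $-62588367750 - 151134 \sqrt{123685} \approx -6.2642 \cdot 10^{10}$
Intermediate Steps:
$s = -25$
$N{\left(d \right)} = - 25 d$ ($N{\left(d \right)} = - 25 d \frac{d}{d} = - 25 d 1 = - 25 d$)
$\left(V{\left(22,-351 \right)} + 414125\right) \left(N{\left(-416 \right)} - 161534\right) = \left(\sqrt{22^{2} + \left(-351\right)^{2}} + 414125\right) \left(\left(-25\right) \left(-416\right) - 161534\right) = \left(\sqrt{484 + 123201} + 414125\right) \left(10400 - 161534\right) = \left(\sqrt{123685} + 414125\right) \left(-151134\right) = \left(414125 + \sqrt{123685}\right) \left(-151134\right) = -62588367750 - 151134 \sqrt{123685}$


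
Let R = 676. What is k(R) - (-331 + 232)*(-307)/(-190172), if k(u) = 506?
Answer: 96257425/190172 ≈ 506.16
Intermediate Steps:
k(R) - (-331 + 232)*(-307)/(-190172) = 506 - (-331 + 232)*(-307)/(-190172) = 506 - (-99*(-307))*(-1)/190172 = 506 - 30393*(-1)/190172 = 506 - 1*(-30393/190172) = 506 + 30393/190172 = 96257425/190172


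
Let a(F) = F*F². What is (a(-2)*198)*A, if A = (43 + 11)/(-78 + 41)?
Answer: 85536/37 ≈ 2311.8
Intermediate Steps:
a(F) = F³
A = -54/37 (A = 54/(-37) = 54*(-1/37) = -54/37 ≈ -1.4595)
(a(-2)*198)*A = ((-2)³*198)*(-54/37) = -8*198*(-54/37) = -1584*(-54/37) = 85536/37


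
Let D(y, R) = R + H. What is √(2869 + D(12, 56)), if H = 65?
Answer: √2990 ≈ 54.681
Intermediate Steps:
D(y, R) = 65 + R (D(y, R) = R + 65 = 65 + R)
√(2869 + D(12, 56)) = √(2869 + (65 + 56)) = √(2869 + 121) = √2990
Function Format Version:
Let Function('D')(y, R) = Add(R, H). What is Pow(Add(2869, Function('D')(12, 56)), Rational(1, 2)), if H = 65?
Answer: Pow(2990, Rational(1, 2)) ≈ 54.681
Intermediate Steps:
Function('D')(y, R) = Add(65, R) (Function('D')(y, R) = Add(R, 65) = Add(65, R))
Pow(Add(2869, Function('D')(12, 56)), Rational(1, 2)) = Pow(Add(2869, Add(65, 56)), Rational(1, 2)) = Pow(Add(2869, 121), Rational(1, 2)) = Pow(2990, Rational(1, 2))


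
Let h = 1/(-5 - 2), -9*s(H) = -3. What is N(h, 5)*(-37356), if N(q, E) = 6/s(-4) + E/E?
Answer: -709764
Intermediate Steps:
s(H) = ⅓ (s(H) = -⅑*(-3) = ⅓)
h = -⅐ (h = 1/(-7) = -⅐ ≈ -0.14286)
N(q, E) = 19 (N(q, E) = 6/(⅓) + E/E = 6*3 + 1 = 18 + 1 = 19)
N(h, 5)*(-37356) = 19*(-37356) = -709764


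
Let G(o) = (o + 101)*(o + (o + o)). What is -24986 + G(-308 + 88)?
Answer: 53554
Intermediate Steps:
G(o) = 3*o*(101 + o) (G(o) = (101 + o)*(o + 2*o) = (101 + o)*(3*o) = 3*o*(101 + o))
-24986 + G(-308 + 88) = -24986 + 3*(-308 + 88)*(101 + (-308 + 88)) = -24986 + 3*(-220)*(101 - 220) = -24986 + 3*(-220)*(-119) = -24986 + 78540 = 53554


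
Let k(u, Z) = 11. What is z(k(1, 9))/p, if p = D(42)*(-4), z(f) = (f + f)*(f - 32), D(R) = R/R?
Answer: 231/2 ≈ 115.50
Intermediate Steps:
D(R) = 1
z(f) = 2*f*(-32 + f) (z(f) = (2*f)*(-32 + f) = 2*f*(-32 + f))
p = -4 (p = 1*(-4) = -4)
z(k(1, 9))/p = (2*11*(-32 + 11))/(-4) = (2*11*(-21))*(-¼) = -462*(-¼) = 231/2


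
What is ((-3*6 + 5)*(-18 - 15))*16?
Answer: 6864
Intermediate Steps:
((-3*6 + 5)*(-18 - 15))*16 = ((-18 + 5)*(-33))*16 = -13*(-33)*16 = 429*16 = 6864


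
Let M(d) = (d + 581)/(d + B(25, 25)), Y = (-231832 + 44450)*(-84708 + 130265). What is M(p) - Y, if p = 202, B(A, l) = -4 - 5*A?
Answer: 623169010285/73 ≈ 8.5366e+9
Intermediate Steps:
Y = -8536561774 (Y = -187382*45557 = -8536561774)
M(d) = (581 + d)/(-129 + d) (M(d) = (d + 581)/(d + (-4 - 5*25)) = (581 + d)/(d + (-4 - 125)) = (581 + d)/(d - 129) = (581 + d)/(-129 + d))
M(p) - Y = (581 + 202)/(-129 + 202) - 1*(-8536561774) = 783/73 + 8536561774 = 623169010285/73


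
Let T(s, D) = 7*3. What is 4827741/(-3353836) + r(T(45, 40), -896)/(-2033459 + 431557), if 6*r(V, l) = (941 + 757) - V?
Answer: -966813170068/671564574509 ≈ -1.4396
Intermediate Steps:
T(s, D) = 21
r(V, l) = 283 - V/6 (r(V, l) = ((941 + 757) - V)/6 = (1698 - V)/6 = 283 - V/6)
4827741/(-3353836) + r(T(45, 40), -896)/(-2033459 + 431557) = 4827741/(-3353836) + (283 - 1/6*21)/(-2033459 + 431557) = 4827741*(-1/3353836) + (283 - 7/2)/(-1601902) = -4827741/3353836 + (559/2)*(-1/1601902) = -4827741/3353836 - 559/3203804 = -966813170068/671564574509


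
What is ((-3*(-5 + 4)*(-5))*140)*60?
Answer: -126000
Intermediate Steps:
((-3*(-5 + 4)*(-5))*140)*60 = ((-3*(-1)*(-5))*140)*60 = ((3*(-5))*140)*60 = -15*140*60 = -2100*60 = -126000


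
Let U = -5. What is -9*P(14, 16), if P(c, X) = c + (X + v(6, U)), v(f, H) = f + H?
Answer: -279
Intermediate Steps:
v(f, H) = H + f
P(c, X) = 1 + X + c (P(c, X) = c + (X + (-5 + 6)) = c + (X + 1) = c + (1 + X) = 1 + X + c)
-9*P(14, 16) = -9*(1 + 16 + 14) = -9*31 = -279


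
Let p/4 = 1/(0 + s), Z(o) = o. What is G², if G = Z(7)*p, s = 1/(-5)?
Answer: 19600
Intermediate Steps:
s = -⅕ ≈ -0.20000
p = -20 (p = 4/(0 - ⅕) = 4/(-⅕) = 4*(-5) = -20)
G = -140 (G = 7*(-20) = -140)
G² = (-140)² = 19600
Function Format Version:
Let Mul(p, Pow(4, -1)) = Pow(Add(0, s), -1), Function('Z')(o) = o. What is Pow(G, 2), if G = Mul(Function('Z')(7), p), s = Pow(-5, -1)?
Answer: 19600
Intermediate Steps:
s = Rational(-1, 5) ≈ -0.20000
p = -20 (p = Mul(4, Pow(Add(0, Rational(-1, 5)), -1)) = Mul(4, Pow(Rational(-1, 5), -1)) = Mul(4, -5) = -20)
G = -140 (G = Mul(7, -20) = -140)
Pow(G, 2) = Pow(-140, 2) = 19600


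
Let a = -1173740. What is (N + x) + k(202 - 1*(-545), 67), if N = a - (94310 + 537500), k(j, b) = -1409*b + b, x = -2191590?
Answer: -4091476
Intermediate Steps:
k(j, b) = -1408*b
N = -1805550 (N = -1173740 - (94310 + 537500) = -1173740 - 1*631810 = -1173740 - 631810 = -1805550)
(N + x) + k(202 - 1*(-545), 67) = (-1805550 - 2191590) - 1408*67 = -3997140 - 94336 = -4091476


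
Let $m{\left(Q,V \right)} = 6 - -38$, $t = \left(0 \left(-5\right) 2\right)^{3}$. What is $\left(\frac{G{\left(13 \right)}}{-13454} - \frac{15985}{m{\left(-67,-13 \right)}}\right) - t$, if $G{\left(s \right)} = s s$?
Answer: $- \frac{107534813}{295988} \approx -363.31$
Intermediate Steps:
$G{\left(s \right)} = s^{2}$
$t = 0$ ($t = \left(0 \cdot 2\right)^{3} = 0^{3} = 0$)
$m{\left(Q,V \right)} = 44$ ($m{\left(Q,V \right)} = 6 + 38 = 44$)
$\left(\frac{G{\left(13 \right)}}{-13454} - \frac{15985}{m{\left(-67,-13 \right)}}\right) - t = \left(\frac{13^{2}}{-13454} - \frac{15985}{44}\right) - 0 = \left(169 \left(- \frac{1}{13454}\right) - \frac{15985}{44}\right) + 0 = \left(- \frac{169}{13454} - \frac{15985}{44}\right) + 0 = - \frac{107534813}{295988} + 0 = - \frac{107534813}{295988}$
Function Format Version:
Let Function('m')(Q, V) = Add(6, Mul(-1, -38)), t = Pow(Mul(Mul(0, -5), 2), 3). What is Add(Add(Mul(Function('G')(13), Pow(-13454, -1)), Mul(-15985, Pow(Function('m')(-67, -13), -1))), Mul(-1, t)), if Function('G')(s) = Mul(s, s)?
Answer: Rational(-107534813, 295988) ≈ -363.31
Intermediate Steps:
Function('G')(s) = Pow(s, 2)
t = 0 (t = Pow(Mul(0, 2), 3) = Pow(0, 3) = 0)
Function('m')(Q, V) = 44 (Function('m')(Q, V) = Add(6, 38) = 44)
Add(Add(Mul(Function('G')(13), Pow(-13454, -1)), Mul(-15985, Pow(Function('m')(-67, -13), -1))), Mul(-1, t)) = Add(Add(Mul(Pow(13, 2), Pow(-13454, -1)), Mul(-15985, Pow(44, -1))), Mul(-1, 0)) = Add(Add(Mul(169, Rational(-1, 13454)), Mul(-15985, Rational(1, 44))), 0) = Add(Add(Rational(-169, 13454), Rational(-15985, 44)), 0) = Add(Rational(-107534813, 295988), 0) = Rational(-107534813, 295988)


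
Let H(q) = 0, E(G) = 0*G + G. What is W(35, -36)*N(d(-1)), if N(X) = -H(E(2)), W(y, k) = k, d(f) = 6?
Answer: 0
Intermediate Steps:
E(G) = G (E(G) = 0 + G = G)
N(X) = 0 (N(X) = -1*0 = 0)
W(35, -36)*N(d(-1)) = -36*0 = 0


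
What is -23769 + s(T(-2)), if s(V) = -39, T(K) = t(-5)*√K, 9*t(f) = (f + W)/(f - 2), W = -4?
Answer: -23808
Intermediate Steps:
t(f) = (-4 + f)/(9*(-2 + f)) (t(f) = ((f - 4)/(f - 2))/9 = ((-4 + f)/(-2 + f))/9 = (-4 + f)/(9*(-2 + f)))
T(K) = √K/7 (T(K) = ((-4 - 5)/(9*(-2 - 5)))*√K = ((⅑)*(-9)/(-7))*√K = ((⅑)*(-⅐)*(-9))*√K = √K/7)
-23769 + s(T(-2)) = -23769 - 39 = -23808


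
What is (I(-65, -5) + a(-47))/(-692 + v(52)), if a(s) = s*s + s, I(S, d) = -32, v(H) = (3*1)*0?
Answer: -1065/346 ≈ -3.0780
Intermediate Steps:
v(H) = 0 (v(H) = 3*0 = 0)
a(s) = s + s² (a(s) = s² + s = s + s²)
(I(-65, -5) + a(-47))/(-692 + v(52)) = (-32 - 47*(1 - 47))/(-692 + 0) = (-32 - 47*(-46))/(-692) = (-32 + 2162)*(-1/692) = 2130*(-1/692) = -1065/346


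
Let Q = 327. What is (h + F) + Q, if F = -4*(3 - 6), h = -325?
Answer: 14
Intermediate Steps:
F = 12 (F = -4*(-3) = 12)
(h + F) + Q = (-325 + 12) + 327 = -313 + 327 = 14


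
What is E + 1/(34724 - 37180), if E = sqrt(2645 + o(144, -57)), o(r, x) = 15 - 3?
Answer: -1/2456 + sqrt(2657) ≈ 51.546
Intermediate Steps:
o(r, x) = 12
E = sqrt(2657) (E = sqrt(2645 + 12) = sqrt(2657) ≈ 51.546)
E + 1/(34724 - 37180) = sqrt(2657) + 1/(34724 - 37180) = sqrt(2657) + 1/(-2456) = sqrt(2657) - 1/2456 = -1/2456 + sqrt(2657)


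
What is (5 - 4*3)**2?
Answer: 49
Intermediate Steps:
(5 - 4*3)**2 = (5 - 12)**2 = (-7)**2 = 49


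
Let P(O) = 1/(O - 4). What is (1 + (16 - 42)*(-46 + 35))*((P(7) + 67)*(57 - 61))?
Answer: -231896/3 ≈ -77299.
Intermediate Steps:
P(O) = 1/(-4 + O)
(1 + (16 - 42)*(-46 + 35))*((P(7) + 67)*(57 - 61)) = (1 + (16 - 42)*(-46 + 35))*((1/(-4 + 7) + 67)*(57 - 61)) = (1 - 26*(-11))*((1/3 + 67)*(-4)) = (1 + 286)*((⅓ + 67)*(-4)) = 287*((202/3)*(-4)) = 287*(-808/3) = -231896/3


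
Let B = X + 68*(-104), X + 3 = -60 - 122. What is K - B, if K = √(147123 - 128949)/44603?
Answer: 7257 + √18174/44603 ≈ 7257.0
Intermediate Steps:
X = -185 (X = -3 + (-60 - 122) = -3 - 182 = -185)
B = -7257 (B = -185 + 68*(-104) = -185 - 7072 = -7257)
K = √18174/44603 (K = √18174*(1/44603) = √18174/44603 ≈ 0.0030225)
K - B = √18174/44603 - 1*(-7257) = √18174/44603 + 7257 = 7257 + √18174/44603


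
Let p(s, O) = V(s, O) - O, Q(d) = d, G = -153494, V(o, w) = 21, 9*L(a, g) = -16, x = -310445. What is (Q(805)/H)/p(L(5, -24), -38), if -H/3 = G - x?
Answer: -805/27780327 ≈ -2.8977e-5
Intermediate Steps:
L(a, g) = -16/9 (L(a, g) = (1/9)*(-16) = -16/9)
H = -470853 (H = -3*(-153494 - 1*(-310445)) = -3*(-153494 + 310445) = -3*156951 = -470853)
p(s, O) = 21 - O
(Q(805)/H)/p(L(5, -24), -38) = (805/(-470853))/(21 - 1*(-38)) = (805*(-1/470853))/(21 + 38) = -805/470853/59 = -805/470853*1/59 = -805/27780327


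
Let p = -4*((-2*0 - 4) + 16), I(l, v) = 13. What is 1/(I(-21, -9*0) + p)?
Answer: -1/35 ≈ -0.028571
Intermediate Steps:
p = -48 (p = -4*((0 - 4) + 16) = -4*(-4 + 16) = -4*12 = -48)
1/(I(-21, -9*0) + p) = 1/(13 - 48) = 1/(-35) = -1/35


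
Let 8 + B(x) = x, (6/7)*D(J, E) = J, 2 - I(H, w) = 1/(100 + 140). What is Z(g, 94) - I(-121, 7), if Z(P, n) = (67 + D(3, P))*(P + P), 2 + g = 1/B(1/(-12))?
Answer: -7017503/23280 ≈ -301.44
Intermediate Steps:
I(H, w) = 479/240 (I(H, w) = 2 - 1/(100 + 140) = 2 - 1/240 = 479/240)
D(J, E) = 7*J/6
B(x) = -8 + x
g = -206/97 (g = -2 + 1/(-8 + 1/(-12)) = -2 + 1/(-8 - 1/12) = -2 + 1/(-97/12) = -2 - 12/97 = -206/97 ≈ -2.1237)
Z(P, n) = 141*P (Z(P, n) = (67 + (7/6)*3)*(P + P) = (67 + 7/2)*(2*P) = 141*(2*P)/2 = 141*P)
Z(g, 94) - I(-121, 7) = 141*(-206/97) - 1*479/240 = -29046/97 - 479/240 = -7017503/23280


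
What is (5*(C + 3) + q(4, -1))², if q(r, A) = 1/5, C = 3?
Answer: 22801/25 ≈ 912.04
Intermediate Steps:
q(r, A) = ⅕
(5*(C + 3) + q(4, -1))² = (5*(3 + 3) + ⅕)² = (5*6 + ⅕)² = (30 + ⅕)² = (151/5)² = 22801/25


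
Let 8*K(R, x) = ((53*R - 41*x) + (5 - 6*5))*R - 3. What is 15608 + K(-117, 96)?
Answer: 1313815/8 ≈ 1.6423e+5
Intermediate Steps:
K(R, x) = -3/8 + R*(-25 - 41*x + 53*R)/8 (K(R, x) = (((53*R - 41*x) + (5 - 6*5))*R - 3)/8 = (((-41*x + 53*R) + (5 - 30))*R - 3)/8 = (((-41*x + 53*R) - 25)*R - 3)/8 = ((-25 - 41*x + 53*R)*R - 3)/8 = (R*(-25 - 41*x + 53*R) - 3)/8 = (-3 + R*(-25 - 41*x + 53*R))/8 = -3/8 + R*(-25 - 41*x + 53*R)/8)
15608 + K(-117, 96) = 15608 + (-3/8 - 25/8*(-117) + (53/8)*(-117)**2 - 41/8*(-117)*96) = 15608 + (-3/8 + 2925/8 + (53/8)*13689 + 57564) = 15608 + (-3/8 + 2925/8 + 725517/8 + 57564) = 15608 + 1188951/8 = 1313815/8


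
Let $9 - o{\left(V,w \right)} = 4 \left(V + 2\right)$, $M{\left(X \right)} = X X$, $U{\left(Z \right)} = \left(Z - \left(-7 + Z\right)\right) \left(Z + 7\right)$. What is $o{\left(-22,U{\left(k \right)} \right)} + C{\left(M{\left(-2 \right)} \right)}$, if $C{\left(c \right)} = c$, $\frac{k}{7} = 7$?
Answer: $93$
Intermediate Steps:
$k = 49$ ($k = 7 \cdot 7 = 49$)
$U{\left(Z \right)} = 49 + 7 Z$ ($U{\left(Z \right)} = 7 \left(7 + Z\right) = 49 + 7 Z$)
$M{\left(X \right)} = X^{2}$
$o{\left(V,w \right)} = 1 - 4 V$ ($o{\left(V,w \right)} = 9 - 4 \left(V + 2\right) = 9 - 4 \left(2 + V\right) = 9 - \left(8 + 4 V\right) = 1 - 4 V$)
$o{\left(-22,U{\left(k \right)} \right)} + C{\left(M{\left(-2 \right)} \right)} = \left(1 - -88\right) + \left(-2\right)^{2} = \left(1 + 88\right) + 4 = 89 + 4 = 93$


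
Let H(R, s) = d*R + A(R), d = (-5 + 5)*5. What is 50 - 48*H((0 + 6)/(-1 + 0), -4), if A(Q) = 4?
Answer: -142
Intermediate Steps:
d = 0 (d = 0*5 = 0)
H(R, s) = 4 (H(R, s) = 0*R + 4 = 0 + 4 = 4)
50 - 48*H((0 + 6)/(-1 + 0), -4) = 50 - 48*4 = 50 - 192 = -142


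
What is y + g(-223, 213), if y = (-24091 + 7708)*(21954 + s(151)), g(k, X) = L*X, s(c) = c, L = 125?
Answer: -362119590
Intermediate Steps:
g(k, X) = 125*X
y = -362146215 (y = (-24091 + 7708)*(21954 + 151) = -16383*22105 = -362146215)
y + g(-223, 213) = -362146215 + 125*213 = -362146215 + 26625 = -362119590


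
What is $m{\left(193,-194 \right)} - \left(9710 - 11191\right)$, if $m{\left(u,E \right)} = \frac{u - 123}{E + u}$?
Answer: $1411$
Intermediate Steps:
$m{\left(u,E \right)} = \frac{-123 + u}{E + u}$
$m{\left(193,-194 \right)} - \left(9710 - 11191\right) = \frac{-123 + 193}{-194 + 193} - \left(9710 - 11191\right) = \frac{1}{-1} \cdot 70 - -1481 = \left(-1\right) 70 + 1481 = -70 + 1481 = 1411$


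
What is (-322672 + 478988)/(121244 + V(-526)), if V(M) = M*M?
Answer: 39079/99480 ≈ 0.39283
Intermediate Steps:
V(M) = M²
(-322672 + 478988)/(121244 + V(-526)) = (-322672 + 478988)/(121244 + (-526)²) = 156316/(121244 + 276676) = 156316/397920 = 156316*(1/397920) = 39079/99480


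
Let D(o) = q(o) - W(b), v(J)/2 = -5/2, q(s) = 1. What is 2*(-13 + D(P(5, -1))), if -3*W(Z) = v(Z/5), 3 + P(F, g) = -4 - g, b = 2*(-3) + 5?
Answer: -82/3 ≈ -27.333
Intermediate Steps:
b = -1 (b = -6 + 5 = -1)
P(F, g) = -7 - g (P(F, g) = -3 + (-4 - g) = -7 - g)
v(J) = -5 (v(J) = 2*(-5/2) = -5)
W(Z) = 5/3 (W(Z) = -1/3*(-5) = 5/3)
D(o) = -2/3 (D(o) = 1 - 1*5/3 = 1 - 5/3 = -2/3)
2*(-13 + D(P(5, -1))) = 2*(-13 - 2/3) = 2*(-41/3) = -82/3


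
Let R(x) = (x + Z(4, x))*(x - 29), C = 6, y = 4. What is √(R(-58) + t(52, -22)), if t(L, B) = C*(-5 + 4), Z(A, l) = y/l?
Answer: 29*√6 ≈ 71.035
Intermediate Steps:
Z(A, l) = 4/l
t(L, B) = -6 (t(L, B) = 6*(-5 + 4) = 6*(-1) = -6)
R(x) = (-29 + x)*(x + 4/x) (R(x) = (x + 4/x)*(x - 29) = (x + 4/x)*(-29 + x) = (-29 + x)*(x + 4/x))
√(R(-58) + t(52, -22)) = √((4 + (-58)² - 116/(-58) - 29*(-58)) - 6) = √((4 + 3364 - 116*(-1/58) + 1682) - 6) = √((4 + 3364 + 2 + 1682) - 6) = √(5052 - 6) = √5046 = 29*√6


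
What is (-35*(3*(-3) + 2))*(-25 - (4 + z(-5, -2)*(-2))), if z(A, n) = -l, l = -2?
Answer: -6125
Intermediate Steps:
z(A, n) = 2 (z(A, n) = -1*(-2) = 2)
(-35*(3*(-3) + 2))*(-25 - (4 + z(-5, -2)*(-2))) = (-35*(3*(-3) + 2))*(-25 - (4 + 2*(-2))) = (-35*(-9 + 2))*(-25 - (4 - 4)) = (-35*(-7))*(-25 - 1*0) = 245*(-25 + 0) = 245*(-25) = -6125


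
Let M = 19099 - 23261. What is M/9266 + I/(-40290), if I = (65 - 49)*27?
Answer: -14307491/31110595 ≈ -0.45989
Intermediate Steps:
M = -4162
I = 432 (I = 16*27 = 432)
M/9266 + I/(-40290) = -4162/9266 + 432/(-40290) = -4162*1/9266 + 432*(-1/40290) = -2081/4633 - 72/6715 = -14307491/31110595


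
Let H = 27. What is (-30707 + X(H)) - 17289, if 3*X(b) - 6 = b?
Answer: -47985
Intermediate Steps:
X(b) = 2 + b/3
(-30707 + X(H)) - 17289 = (-30707 + (2 + (⅓)*27)) - 17289 = (-30707 + (2 + 9)) - 17289 = (-30707 + 11) - 17289 = -30696 - 17289 = -47985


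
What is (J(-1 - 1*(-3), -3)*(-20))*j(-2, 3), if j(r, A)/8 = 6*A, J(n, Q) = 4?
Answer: -11520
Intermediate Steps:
j(r, A) = 48*A (j(r, A) = 8*(6*A) = 48*A)
(J(-1 - 1*(-3), -3)*(-20))*j(-2, 3) = (4*(-20))*(48*3) = -80*144 = -11520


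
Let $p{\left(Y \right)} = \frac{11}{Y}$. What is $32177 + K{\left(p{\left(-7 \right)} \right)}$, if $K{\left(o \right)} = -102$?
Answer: $32075$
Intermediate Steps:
$32177 + K{\left(p{\left(-7 \right)} \right)} = 32177 - 102 = 32075$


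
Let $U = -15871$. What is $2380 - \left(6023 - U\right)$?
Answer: $-19514$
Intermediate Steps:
$2380 - \left(6023 - U\right) = 2380 - \left(6023 - -15871\right) = 2380 - \left(6023 + 15871\right) = 2380 - 21894 = -19514$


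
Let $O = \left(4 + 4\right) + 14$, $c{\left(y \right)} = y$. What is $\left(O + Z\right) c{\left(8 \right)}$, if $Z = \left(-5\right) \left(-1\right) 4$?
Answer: $336$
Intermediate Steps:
$Z = 20$ ($Z = 5 \cdot 4 = 20$)
$O = 22$ ($O = 8 + 14 = 22$)
$\left(O + Z\right) c{\left(8 \right)} = \left(22 + 20\right) 8 = 42 \cdot 8 = 336$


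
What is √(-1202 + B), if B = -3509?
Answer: I*√4711 ≈ 68.637*I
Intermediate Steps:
√(-1202 + B) = √(-1202 - 3509) = √(-4711) = I*√4711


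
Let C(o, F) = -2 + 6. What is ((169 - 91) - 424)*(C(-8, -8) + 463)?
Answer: -161582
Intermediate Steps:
C(o, F) = 4
((169 - 91) - 424)*(C(-8, -8) + 463) = ((169 - 91) - 424)*(4 + 463) = (78 - 424)*467 = -346*467 = -161582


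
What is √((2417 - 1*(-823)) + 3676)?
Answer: 2*√1729 ≈ 83.162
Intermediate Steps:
√((2417 - 1*(-823)) + 3676) = √((2417 + 823) + 3676) = √(3240 + 3676) = √6916 = 2*√1729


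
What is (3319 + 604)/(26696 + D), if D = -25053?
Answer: 3923/1643 ≈ 2.3877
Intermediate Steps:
(3319 + 604)/(26696 + D) = (3319 + 604)/(26696 - 25053) = 3923/1643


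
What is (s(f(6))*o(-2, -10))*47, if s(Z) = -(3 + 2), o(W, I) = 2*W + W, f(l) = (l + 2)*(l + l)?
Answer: 1410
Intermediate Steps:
f(l) = 2*l*(2 + l) (f(l) = (2 + l)*(2*l) = 2*l*(2 + l))
o(W, I) = 3*W
s(Z) = -5 (s(Z) = -1*5 = -5)
(s(f(6))*o(-2, -10))*47 = -15*(-2)*47 = -5*(-6)*47 = 30*47 = 1410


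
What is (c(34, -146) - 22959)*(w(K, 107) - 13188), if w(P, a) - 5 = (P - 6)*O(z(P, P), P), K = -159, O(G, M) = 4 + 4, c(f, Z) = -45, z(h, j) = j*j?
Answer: 333627012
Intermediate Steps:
z(h, j) = j²
O(G, M) = 8
w(P, a) = -43 + 8*P (w(P, a) = 5 + (P - 6)*8 = 5 + (-6 + P)*8 = 5 + (-48 + 8*P) = -43 + 8*P)
(c(34, -146) - 22959)*(w(K, 107) - 13188) = (-45 - 22959)*((-43 + 8*(-159)) - 13188) = -23004*((-43 - 1272) - 13188) = -23004*(-1315 - 13188) = -23004*(-14503) = 333627012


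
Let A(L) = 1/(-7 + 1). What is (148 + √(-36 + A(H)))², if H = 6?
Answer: (888 + I*√1302)²/36 ≈ 21868.0 + 1780.1*I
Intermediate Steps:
A(L) = -⅙ (A(L) = 1/(-6) = -⅙)
(148 + √(-36 + A(H)))² = (148 + √(-36 - ⅙))² = (148 + √(-217/6))² = (148 + I*√1302/6)²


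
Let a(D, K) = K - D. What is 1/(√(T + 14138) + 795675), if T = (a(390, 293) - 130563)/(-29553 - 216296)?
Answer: 195615903075/155646680203256803 - √854557312694878/155646680203256803 ≈ 1.2566e-6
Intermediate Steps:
T = 130660/245849 (T = ((293 - 1*390) - 130563)/(-29553 - 216296) = ((293 - 390) - 130563)/(-245849) = (-97 - 130563)*(-1/245849) = -130660*(-1/245849) = 130660/245849 ≈ 0.53146)
1/(√(T + 14138) + 795675) = 1/(√(130660/245849 + 14138) + 795675) = 1/(√(3475943822/245849) + 795675) = 1/(√854557312694878/245849 + 795675) = 1/(795675 + √854557312694878/245849)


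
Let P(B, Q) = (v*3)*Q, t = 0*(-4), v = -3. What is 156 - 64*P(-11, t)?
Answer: 156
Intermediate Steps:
t = 0
P(B, Q) = -9*Q (P(B, Q) = (-3*3)*Q = -9*Q)
156 - 64*P(-11, t) = 156 - (-576)*0 = 156 - 64*0 = 156 + 0 = 156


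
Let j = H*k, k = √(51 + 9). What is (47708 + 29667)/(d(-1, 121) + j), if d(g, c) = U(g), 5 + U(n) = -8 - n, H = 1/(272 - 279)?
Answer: -3791375/583 + 541625*√15/3498 ≈ -5903.5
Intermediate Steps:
k = 2*√15 (k = √60 = 2*√15 ≈ 7.7460)
H = -⅐ (H = 1/(-7) = -⅐ ≈ -0.14286)
U(n) = -13 - n (U(n) = -5 + (-8 - n) = -13 - n)
d(g, c) = -13 - g
j = -2*√15/7 ≈ -1.1066
(47708 + 29667)/(d(-1, 121) + j) = (47708 + 29667)/((-13 - 1*(-1)) - 2*√15/7) = 77375/((-13 + 1) - 2*√15/7) = 77375/(-12 - 2*√15/7)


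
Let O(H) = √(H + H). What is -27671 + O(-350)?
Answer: -27671 + 10*I*√7 ≈ -27671.0 + 26.458*I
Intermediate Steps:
O(H) = √2*√H (O(H) = √(2*H) = √2*√H)
-27671 + O(-350) = -27671 + √2*√(-350) = -27671 + √2*(5*I*√14) = -27671 + 10*I*√7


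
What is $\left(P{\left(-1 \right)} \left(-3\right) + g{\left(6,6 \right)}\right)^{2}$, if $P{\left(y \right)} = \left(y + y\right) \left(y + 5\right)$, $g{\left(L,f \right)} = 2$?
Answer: $676$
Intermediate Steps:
$P{\left(y \right)} = 2 y \left(5 + y\right)$
$\left(P{\left(-1 \right)} \left(-3\right) + g{\left(6,6 \right)}\right)^{2} = \left(2 \left(-1\right) \left(5 - 1\right) \left(-3\right) + 2\right)^{2} = \left(2 \left(-1\right) 4 \left(-3\right) + 2\right)^{2} = \left(\left(-8\right) \left(-3\right) + 2\right)^{2} = \left(24 + 2\right)^{2} = 26^{2} = 676$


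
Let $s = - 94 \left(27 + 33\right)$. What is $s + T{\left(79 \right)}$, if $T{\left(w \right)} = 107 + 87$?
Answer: $-5446$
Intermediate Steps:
$T{\left(w \right)} = 194$
$s = -5640$ ($s = \left(-94\right) 60 = -5640$)
$s + T{\left(79 \right)} = -5640 + 194 = -5446$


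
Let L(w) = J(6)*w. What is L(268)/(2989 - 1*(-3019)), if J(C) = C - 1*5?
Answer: 67/1502 ≈ 0.044607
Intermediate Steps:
J(C) = -5 + C (J(C) = C - 5 = -5 + C)
L(w) = w (L(w) = (-5 + 6)*w = 1*w = w)
L(268)/(2989 - 1*(-3019)) = 268/(2989 - 1*(-3019)) = 268/(2989 + 3019) = 268/6008 = 268*(1/6008) = 67/1502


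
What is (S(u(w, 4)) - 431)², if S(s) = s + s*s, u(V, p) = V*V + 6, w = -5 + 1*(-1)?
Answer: 1890625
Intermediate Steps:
w = -6 (w = -5 - 1 = -6)
u(V, p) = 6 + V² (u(V, p) = V² + 6 = 6 + V²)
S(s) = s + s²
(S(u(w, 4)) - 431)² = ((6 + (-6)²)*(1 + (6 + (-6)²)) - 431)² = ((6 + 36)*(1 + (6 + 36)) - 431)² = (42*(1 + 42) - 431)² = (42*43 - 431)² = (1806 - 431)² = 1375² = 1890625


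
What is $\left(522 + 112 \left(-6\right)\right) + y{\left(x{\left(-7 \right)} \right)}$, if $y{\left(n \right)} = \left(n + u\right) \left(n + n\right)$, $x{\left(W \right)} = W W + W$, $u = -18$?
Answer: $1866$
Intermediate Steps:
$x{\left(W \right)} = W + W^{2}$ ($x{\left(W \right)} = W^{2} + W = W + W^{2}$)
$y{\left(n \right)} = 2 n \left(-18 + n\right)$ ($y{\left(n \right)} = \left(n - 18\right) \left(n + n\right) = \left(-18 + n\right) 2 n = 2 n \left(-18 + n\right)$)
$\left(522 + 112 \left(-6\right)\right) + y{\left(x{\left(-7 \right)} \right)} = \left(522 + 112 \left(-6\right)\right) + 2 \left(- 7 \left(1 - 7\right)\right) \left(-18 - 7 \left(1 - 7\right)\right) = \left(522 - 672\right) + 2 \left(\left(-7\right) \left(-6\right)\right) \left(-18 - -42\right) = -150 + 2 \cdot 42 \left(-18 + 42\right) = -150 + 2 \cdot 42 \cdot 24 = -150 + 2016 = 1866$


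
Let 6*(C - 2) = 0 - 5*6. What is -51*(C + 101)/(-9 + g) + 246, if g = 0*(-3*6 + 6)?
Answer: 2404/3 ≈ 801.33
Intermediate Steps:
C = -3 (C = 2 + (0 - 5*6)/6 = 2 + (0 - 30)/6 = 2 + (⅙)*(-30) = 2 - 5 = -3)
g = 0 (g = 0*(-18 + 6) = 0*(-12) = 0)
-51*(C + 101)/(-9 + g) + 246 = -51*(-3 + 101)/(-9 + 0) + 246 = -4998/(-9) + 246 = -4998*(-1)/9 + 246 = -51*(-98/9) + 246 = 1666/3 + 246 = 2404/3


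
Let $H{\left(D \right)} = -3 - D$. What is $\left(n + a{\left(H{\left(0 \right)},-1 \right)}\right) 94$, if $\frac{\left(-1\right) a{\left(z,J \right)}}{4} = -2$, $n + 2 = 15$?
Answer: $1974$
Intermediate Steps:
$n = 13$ ($n = -2 + 15 = 13$)
$a{\left(z,J \right)} = 8$ ($a{\left(z,J \right)} = \left(-4\right) \left(-2\right) = 8$)
$\left(n + a{\left(H{\left(0 \right)},-1 \right)}\right) 94 = \left(13 + 8\right) 94 = 21 \cdot 94 = 1974$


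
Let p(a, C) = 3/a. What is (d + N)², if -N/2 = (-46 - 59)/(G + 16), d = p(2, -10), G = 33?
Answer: 6561/196 ≈ 33.474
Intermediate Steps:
d = 3/2 ≈ 1.5000
N = 30/7 (N = -2*(-46 - 59)/(33 + 16) = -(-210)/49 = -2*(-15/7) = 30/7 ≈ 4.2857)
(d + N)² = (3/2 + 30/7)² = (81/14)² = 6561/196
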